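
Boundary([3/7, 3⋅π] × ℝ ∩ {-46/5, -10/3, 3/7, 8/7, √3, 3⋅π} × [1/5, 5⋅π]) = {3/7, 8/7, √3, 3⋅π} × [1/5, 5⋅π]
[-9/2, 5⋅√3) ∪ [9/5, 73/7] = [-9/2, 73/7]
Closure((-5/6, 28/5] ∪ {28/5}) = [-5/6, 28/5]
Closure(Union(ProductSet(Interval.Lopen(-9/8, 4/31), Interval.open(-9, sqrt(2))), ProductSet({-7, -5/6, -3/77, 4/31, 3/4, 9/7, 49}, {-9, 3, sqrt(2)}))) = Union(ProductSet({-9/8, 4/31}, Interval(-9, sqrt(2))), ProductSet({-7, -5/6, -3/77, 4/31, 3/4, 9/7, 49}, {-9, 3, sqrt(2)}), ProductSet(Interval(-9/8, 4/31), {-9, sqrt(2)}), ProductSet(Interval.Lopen(-9/8, 4/31), Interval.open(-9, sqrt(2))))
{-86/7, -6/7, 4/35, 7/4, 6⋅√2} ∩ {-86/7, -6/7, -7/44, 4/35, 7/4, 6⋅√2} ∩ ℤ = ∅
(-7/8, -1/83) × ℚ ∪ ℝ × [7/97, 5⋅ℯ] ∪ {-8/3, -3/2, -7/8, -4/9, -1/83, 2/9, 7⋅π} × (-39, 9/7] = ((-7/8, -1/83) × ℚ) ∪ (ℝ × [7/97, 5⋅ℯ]) ∪ ({-8/3, -3/2, -7/8, -4/9, -1/83, 2/9, 7⋅π} × (-39, 9/7])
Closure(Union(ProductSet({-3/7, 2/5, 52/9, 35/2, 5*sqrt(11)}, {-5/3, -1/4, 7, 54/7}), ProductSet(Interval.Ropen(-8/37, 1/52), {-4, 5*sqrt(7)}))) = Union(ProductSet({-3/7, 2/5, 52/9, 35/2, 5*sqrt(11)}, {-5/3, -1/4, 7, 54/7}), ProductSet(Interval(-8/37, 1/52), {-4, 5*sqrt(7)}))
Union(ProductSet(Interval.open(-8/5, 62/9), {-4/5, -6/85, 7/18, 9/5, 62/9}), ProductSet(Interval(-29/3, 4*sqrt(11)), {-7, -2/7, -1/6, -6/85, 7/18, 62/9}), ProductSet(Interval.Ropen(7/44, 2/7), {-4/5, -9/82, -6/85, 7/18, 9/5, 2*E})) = Union(ProductSet(Interval(-29/3, 4*sqrt(11)), {-7, -2/7, -1/6, -6/85, 7/18, 62/9}), ProductSet(Interval.open(-8/5, 62/9), {-4/5, -6/85, 7/18, 9/5, 62/9}), ProductSet(Interval.Ropen(7/44, 2/7), {-4/5, -9/82, -6/85, 7/18, 9/5, 2*E}))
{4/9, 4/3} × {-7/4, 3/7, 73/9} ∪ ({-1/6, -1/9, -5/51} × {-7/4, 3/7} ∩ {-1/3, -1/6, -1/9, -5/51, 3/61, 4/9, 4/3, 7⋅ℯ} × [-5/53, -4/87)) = {4/9, 4/3} × {-7/4, 3/7, 73/9}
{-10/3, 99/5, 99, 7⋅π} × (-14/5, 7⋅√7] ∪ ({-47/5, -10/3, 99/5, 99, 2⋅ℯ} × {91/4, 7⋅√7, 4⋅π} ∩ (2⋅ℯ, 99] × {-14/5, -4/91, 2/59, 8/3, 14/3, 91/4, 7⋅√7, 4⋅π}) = ({99/5, 99} × {91/4, 7⋅√7, 4⋅π}) ∪ ({-10/3, 99/5, 99, 7⋅π} × (-14/5, 7⋅√7])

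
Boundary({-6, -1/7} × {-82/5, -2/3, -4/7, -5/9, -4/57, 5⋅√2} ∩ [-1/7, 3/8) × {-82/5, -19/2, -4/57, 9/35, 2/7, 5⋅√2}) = {-1/7} × {-82/5, -4/57, 5⋅√2}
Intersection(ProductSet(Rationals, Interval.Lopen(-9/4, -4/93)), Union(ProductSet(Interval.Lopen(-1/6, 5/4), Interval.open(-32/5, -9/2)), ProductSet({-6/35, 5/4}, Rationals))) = ProductSet({-6/35, 5/4}, Intersection(Interval.Lopen(-9/4, -4/93), Rationals))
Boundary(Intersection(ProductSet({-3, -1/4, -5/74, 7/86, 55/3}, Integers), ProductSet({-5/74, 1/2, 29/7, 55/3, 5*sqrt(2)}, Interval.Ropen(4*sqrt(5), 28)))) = ProductSet({-5/74, 55/3}, Range(9, 28, 1))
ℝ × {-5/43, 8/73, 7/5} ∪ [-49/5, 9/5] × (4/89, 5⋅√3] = (ℝ × {-5/43, 8/73, 7/5}) ∪ ([-49/5, 9/5] × (4/89, 5⋅√3])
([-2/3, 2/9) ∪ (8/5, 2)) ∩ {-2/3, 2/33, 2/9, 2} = {-2/3, 2/33}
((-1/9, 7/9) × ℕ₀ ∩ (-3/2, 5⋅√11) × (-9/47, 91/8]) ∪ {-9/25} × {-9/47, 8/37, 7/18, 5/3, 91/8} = ({-9/25} × {-9/47, 8/37, 7/18, 5/3, 91/8}) ∪ ((-1/9, 7/9) × {0, 1, …, 11})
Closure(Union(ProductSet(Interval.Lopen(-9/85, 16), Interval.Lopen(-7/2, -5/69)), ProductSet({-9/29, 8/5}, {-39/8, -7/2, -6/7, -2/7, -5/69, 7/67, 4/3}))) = Union(ProductSet({-9/29, 8/5}, {-39/8, -7/2, -6/7, -2/7, -5/69, 7/67, 4/3}), ProductSet({-9/85, 16}, Interval(-7/2, -5/69)), ProductSet(Interval(-9/85, 16), {-7/2, -5/69}), ProductSet(Interval.Lopen(-9/85, 16), Interval.Lopen(-7/2, -5/69)))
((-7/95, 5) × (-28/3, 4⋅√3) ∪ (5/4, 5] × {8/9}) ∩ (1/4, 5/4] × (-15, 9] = (1/4, 5/4] × (-28/3, 4⋅√3)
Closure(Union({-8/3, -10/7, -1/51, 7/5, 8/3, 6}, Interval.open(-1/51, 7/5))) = Union({-8/3, -10/7, 8/3, 6}, Interval(-1/51, 7/5))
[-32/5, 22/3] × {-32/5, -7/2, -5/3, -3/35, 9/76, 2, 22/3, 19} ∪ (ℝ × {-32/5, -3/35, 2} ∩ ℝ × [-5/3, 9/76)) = (ℝ × {-3/35}) ∪ ([-32/5, 22/3] × {-32/5, -7/2, -5/3, -3/35, 9/76, 2, 22/3, 19})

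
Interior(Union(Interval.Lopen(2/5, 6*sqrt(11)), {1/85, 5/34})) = Interval.open(2/5, 6*sqrt(11))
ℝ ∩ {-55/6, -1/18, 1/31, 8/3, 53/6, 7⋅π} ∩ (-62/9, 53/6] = {-1/18, 1/31, 8/3, 53/6}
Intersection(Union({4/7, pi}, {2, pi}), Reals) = {4/7, 2, pi}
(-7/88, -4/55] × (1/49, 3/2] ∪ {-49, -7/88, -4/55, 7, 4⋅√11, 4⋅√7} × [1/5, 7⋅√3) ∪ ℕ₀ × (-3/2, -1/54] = (ℕ₀ × (-3/2, -1/54]) ∪ ((-7/88, -4/55] × (1/49, 3/2]) ∪ ({-49, -7/88, -4/55, 7, 4⋅√11, 4⋅√7} × [1/5, 7⋅√3))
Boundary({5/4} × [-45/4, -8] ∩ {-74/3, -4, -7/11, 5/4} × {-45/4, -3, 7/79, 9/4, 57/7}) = {5/4} × {-45/4}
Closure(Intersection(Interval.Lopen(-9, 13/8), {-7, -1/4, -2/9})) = {-7, -1/4, -2/9}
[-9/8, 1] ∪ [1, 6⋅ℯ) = [-9/8, 6⋅ℯ)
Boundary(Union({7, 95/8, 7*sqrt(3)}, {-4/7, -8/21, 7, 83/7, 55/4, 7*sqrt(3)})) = {-4/7, -8/21, 7, 83/7, 95/8, 55/4, 7*sqrt(3)}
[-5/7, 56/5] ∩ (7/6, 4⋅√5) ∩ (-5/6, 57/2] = (7/6, 4⋅√5)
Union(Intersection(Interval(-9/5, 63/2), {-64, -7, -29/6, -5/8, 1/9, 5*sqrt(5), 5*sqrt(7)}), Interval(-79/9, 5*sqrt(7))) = Interval(-79/9, 5*sqrt(7))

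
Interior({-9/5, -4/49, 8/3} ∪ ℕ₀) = ∅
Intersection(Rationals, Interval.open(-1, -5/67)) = Intersection(Interval.open(-1, -5/67), Rationals)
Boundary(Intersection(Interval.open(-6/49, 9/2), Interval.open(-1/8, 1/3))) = {-6/49, 1/3}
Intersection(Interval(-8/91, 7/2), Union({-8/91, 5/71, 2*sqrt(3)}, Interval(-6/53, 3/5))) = Union({2*sqrt(3)}, Interval(-8/91, 3/5))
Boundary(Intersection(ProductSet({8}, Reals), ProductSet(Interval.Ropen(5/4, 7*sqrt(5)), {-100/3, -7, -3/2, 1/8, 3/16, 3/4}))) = ProductSet({8}, {-100/3, -7, -3/2, 1/8, 3/16, 3/4})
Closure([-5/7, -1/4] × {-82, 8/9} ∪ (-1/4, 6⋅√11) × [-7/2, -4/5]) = ([-5/7, -1/4] × {-82, 8/9}) ∪ ([-1/4, 6⋅√11] × [-7/2, -4/5])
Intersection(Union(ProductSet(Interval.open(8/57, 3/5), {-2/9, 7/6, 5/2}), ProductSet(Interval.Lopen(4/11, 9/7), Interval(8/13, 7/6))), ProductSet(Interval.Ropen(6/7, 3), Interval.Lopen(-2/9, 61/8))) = ProductSet(Interval(6/7, 9/7), Interval(8/13, 7/6))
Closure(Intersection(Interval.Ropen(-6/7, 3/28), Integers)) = Range(0, 1, 1)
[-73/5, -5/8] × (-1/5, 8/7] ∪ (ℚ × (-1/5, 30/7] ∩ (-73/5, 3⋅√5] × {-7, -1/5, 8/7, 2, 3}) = ([-73/5, -5/8] × (-1/5, 8/7]) ∪ ((ℚ ∩ (-73/5, 3⋅√5]) × {8/7, 2, 3})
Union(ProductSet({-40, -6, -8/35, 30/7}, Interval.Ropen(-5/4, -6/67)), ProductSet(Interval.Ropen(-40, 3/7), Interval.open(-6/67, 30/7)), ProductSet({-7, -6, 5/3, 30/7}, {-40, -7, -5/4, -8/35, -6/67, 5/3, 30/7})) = Union(ProductSet({-40, -6, -8/35, 30/7}, Interval.Ropen(-5/4, -6/67)), ProductSet({-7, -6, 5/3, 30/7}, {-40, -7, -5/4, -8/35, -6/67, 5/3, 30/7}), ProductSet(Interval.Ropen(-40, 3/7), Interval.open(-6/67, 30/7)))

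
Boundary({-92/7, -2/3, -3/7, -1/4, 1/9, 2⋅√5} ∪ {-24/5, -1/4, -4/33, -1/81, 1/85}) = {-92/7, -24/5, -2/3, -3/7, -1/4, -4/33, -1/81, 1/85, 1/9, 2⋅√5}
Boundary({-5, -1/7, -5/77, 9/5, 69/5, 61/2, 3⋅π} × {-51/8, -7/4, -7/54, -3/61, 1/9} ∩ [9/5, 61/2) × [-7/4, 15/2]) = {9/5, 69/5, 3⋅π} × {-7/4, -7/54, -3/61, 1/9}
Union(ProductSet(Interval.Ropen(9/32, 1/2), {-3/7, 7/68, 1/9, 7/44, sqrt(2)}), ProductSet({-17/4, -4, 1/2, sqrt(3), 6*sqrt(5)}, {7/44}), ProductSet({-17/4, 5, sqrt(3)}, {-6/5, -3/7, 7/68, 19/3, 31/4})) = Union(ProductSet({-17/4, 5, sqrt(3)}, {-6/5, -3/7, 7/68, 19/3, 31/4}), ProductSet({-17/4, -4, 1/2, sqrt(3), 6*sqrt(5)}, {7/44}), ProductSet(Interval.Ropen(9/32, 1/2), {-3/7, 7/68, 1/9, 7/44, sqrt(2)}))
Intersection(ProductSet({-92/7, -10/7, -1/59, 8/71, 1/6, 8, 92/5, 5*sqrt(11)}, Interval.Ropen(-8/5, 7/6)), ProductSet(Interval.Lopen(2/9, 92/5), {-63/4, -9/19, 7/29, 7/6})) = ProductSet({8, 92/5, 5*sqrt(11)}, {-9/19, 7/29})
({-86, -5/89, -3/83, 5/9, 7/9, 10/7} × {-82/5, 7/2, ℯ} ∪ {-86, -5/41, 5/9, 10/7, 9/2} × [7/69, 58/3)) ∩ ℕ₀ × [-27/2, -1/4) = ∅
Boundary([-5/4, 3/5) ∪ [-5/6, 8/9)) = {-5/4, 8/9}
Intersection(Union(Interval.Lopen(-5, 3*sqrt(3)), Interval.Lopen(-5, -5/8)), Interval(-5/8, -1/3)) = Interval(-5/8, -1/3)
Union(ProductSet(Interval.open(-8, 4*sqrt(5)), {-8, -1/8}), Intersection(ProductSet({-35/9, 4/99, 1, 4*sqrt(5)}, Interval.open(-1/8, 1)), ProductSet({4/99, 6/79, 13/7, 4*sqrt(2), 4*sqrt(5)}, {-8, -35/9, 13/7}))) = ProductSet(Interval.open(-8, 4*sqrt(5)), {-8, -1/8})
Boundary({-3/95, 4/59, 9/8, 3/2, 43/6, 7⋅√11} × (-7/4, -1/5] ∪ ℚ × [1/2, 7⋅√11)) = (ℝ × [1/2, 7⋅√11]) ∪ ({-3/95, 4/59, 9/8, 3/2, 43/6, 7⋅√11} × [-7/4, -1/5])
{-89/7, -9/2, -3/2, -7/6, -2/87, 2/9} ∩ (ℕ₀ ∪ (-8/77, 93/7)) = {-2/87, 2/9}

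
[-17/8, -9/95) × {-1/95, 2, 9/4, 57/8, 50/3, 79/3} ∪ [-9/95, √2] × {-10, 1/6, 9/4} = ([-9/95, √2] × {-10, 1/6, 9/4}) ∪ ([-17/8, -9/95) × {-1/95, 2, 9/4, 57/8, 50/3, 79/3})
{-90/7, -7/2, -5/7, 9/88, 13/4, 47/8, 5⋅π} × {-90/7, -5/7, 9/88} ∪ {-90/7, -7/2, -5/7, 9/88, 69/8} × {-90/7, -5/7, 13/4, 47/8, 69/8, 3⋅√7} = ({-90/7, -7/2, -5/7, 9/88, 13/4, 47/8, 5⋅π} × {-90/7, -5/7, 9/88}) ∪ ({-90/7, -7/2, -5/7, 9/88, 69/8} × {-90/7, -5/7, 13/4, 47/8, 69/8, 3⋅√7})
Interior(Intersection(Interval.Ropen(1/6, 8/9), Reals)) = Interval.open(1/6, 8/9)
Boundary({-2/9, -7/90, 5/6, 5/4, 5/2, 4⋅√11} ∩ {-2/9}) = {-2/9}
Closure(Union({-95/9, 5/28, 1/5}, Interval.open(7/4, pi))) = Union({-95/9, 5/28, 1/5}, Interval(7/4, pi))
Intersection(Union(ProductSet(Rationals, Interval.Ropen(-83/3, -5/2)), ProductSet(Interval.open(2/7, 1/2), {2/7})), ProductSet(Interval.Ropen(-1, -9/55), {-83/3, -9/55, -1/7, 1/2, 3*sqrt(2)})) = ProductSet(Intersection(Interval.Ropen(-1, -9/55), Rationals), {-83/3})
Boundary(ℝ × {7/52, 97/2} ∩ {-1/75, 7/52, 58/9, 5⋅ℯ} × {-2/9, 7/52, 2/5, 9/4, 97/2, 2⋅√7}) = {-1/75, 7/52, 58/9, 5⋅ℯ} × {7/52, 97/2}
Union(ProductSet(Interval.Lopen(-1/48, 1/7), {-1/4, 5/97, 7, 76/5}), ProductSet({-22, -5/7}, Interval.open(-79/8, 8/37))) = Union(ProductSet({-22, -5/7}, Interval.open(-79/8, 8/37)), ProductSet(Interval.Lopen(-1/48, 1/7), {-1/4, 5/97, 7, 76/5}))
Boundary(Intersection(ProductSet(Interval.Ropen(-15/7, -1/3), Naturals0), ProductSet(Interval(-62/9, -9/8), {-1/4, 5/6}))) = EmptySet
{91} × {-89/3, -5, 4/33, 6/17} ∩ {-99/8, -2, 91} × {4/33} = {91} × {4/33}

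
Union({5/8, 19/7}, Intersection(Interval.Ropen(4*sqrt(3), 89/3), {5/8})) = {5/8, 19/7}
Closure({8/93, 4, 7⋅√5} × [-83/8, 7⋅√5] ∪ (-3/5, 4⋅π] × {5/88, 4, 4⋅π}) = ([-3/5, 4⋅π] × {5/88, 4, 4⋅π}) ∪ ({8/93, 4, 7⋅√5} × [-83/8, 7⋅√5])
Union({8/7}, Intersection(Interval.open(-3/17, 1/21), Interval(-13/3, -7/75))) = Union({8/7}, Interval.Lopen(-3/17, -7/75))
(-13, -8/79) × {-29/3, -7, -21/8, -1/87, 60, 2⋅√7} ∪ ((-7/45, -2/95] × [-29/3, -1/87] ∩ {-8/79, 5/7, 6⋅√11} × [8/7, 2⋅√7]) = (-13, -8/79) × {-29/3, -7, -21/8, -1/87, 60, 2⋅√7}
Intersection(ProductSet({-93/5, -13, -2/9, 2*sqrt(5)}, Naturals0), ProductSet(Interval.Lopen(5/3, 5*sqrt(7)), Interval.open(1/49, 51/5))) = ProductSet({2*sqrt(5)}, Range(1, 11, 1))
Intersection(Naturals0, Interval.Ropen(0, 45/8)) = Range(0, 6, 1)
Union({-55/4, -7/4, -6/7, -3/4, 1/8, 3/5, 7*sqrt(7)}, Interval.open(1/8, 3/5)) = Union({-55/4, -7/4, -6/7, -3/4, 7*sqrt(7)}, Interval(1/8, 3/5))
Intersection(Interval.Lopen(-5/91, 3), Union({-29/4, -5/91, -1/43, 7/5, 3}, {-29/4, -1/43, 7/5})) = {-1/43, 7/5, 3}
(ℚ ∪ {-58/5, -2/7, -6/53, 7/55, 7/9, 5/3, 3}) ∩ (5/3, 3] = ℚ ∩ (5/3, 3]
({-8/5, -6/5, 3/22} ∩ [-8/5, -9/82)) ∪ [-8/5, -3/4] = [-8/5, -3/4]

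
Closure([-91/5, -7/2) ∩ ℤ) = {-18, -17, …, -4}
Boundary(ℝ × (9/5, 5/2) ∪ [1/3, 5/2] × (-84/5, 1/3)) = (ℝ × {9/5, 5/2}) ∪ ({1/3, 5/2} × [-84/5, 1/3]) ∪ ([1/3, 5/2] × {-84/5, 1/3})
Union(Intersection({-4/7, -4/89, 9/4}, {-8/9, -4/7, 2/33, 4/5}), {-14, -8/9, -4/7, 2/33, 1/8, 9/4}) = {-14, -8/9, -4/7, 2/33, 1/8, 9/4}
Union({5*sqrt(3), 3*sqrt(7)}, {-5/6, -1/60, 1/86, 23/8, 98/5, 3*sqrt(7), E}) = {-5/6, -1/60, 1/86, 23/8, 98/5, 5*sqrt(3), 3*sqrt(7), E}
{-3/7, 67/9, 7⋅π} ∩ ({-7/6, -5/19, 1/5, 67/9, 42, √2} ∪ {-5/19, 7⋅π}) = {67/9, 7⋅π}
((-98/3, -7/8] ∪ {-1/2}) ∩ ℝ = (-98/3, -7/8] ∪ {-1/2}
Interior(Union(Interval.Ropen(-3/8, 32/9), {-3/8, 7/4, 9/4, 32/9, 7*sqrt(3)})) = Interval.open(-3/8, 32/9)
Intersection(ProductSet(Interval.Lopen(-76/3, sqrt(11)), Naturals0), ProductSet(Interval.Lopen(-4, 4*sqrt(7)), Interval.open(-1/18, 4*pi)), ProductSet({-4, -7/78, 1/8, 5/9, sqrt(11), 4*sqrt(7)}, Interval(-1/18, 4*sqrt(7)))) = ProductSet({-7/78, 1/8, 5/9, sqrt(11)}, Range(0, 11, 1))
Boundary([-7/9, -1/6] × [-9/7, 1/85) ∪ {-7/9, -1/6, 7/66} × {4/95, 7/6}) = ({-7/9, -1/6, 7/66} × {4/95, 7/6}) ∪ ({-7/9, -1/6} × [-9/7, 1/85]) ∪ ([-7/9, -1/6] × {-9/7, 1/85})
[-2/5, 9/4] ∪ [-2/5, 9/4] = [-2/5, 9/4]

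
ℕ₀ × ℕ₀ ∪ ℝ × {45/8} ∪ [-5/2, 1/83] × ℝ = (ℕ₀ × ℕ₀) ∪ (ℝ × {45/8}) ∪ ([-5/2, 1/83] × ℝ)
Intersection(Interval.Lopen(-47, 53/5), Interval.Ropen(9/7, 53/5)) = Interval.Ropen(9/7, 53/5)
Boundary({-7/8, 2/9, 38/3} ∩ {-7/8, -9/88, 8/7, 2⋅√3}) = {-7/8}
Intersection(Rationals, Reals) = Rationals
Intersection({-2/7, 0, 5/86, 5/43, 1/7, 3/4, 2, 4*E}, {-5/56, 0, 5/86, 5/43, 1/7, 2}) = {0, 5/86, 5/43, 1/7, 2}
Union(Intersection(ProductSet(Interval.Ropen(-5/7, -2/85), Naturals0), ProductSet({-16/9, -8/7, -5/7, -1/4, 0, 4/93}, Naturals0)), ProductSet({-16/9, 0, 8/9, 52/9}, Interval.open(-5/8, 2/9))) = Union(ProductSet({-5/7, -1/4}, Naturals0), ProductSet({-16/9, 0, 8/9, 52/9}, Interval.open(-5/8, 2/9)))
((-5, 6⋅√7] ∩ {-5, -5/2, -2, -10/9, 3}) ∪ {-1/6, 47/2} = {-5/2, -2, -10/9, -1/6, 3, 47/2}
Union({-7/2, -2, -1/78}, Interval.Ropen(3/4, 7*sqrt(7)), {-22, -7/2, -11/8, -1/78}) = Union({-22, -7/2, -2, -11/8, -1/78}, Interval.Ropen(3/4, 7*sqrt(7)))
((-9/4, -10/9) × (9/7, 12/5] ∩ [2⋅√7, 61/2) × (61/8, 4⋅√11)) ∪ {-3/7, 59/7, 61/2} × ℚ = {-3/7, 59/7, 61/2} × ℚ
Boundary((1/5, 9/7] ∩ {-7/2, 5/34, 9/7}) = {9/7}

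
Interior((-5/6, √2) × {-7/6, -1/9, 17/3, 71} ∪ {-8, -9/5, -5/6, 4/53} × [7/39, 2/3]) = ∅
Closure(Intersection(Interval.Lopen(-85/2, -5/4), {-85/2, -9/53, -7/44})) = EmptySet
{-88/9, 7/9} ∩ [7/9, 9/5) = {7/9}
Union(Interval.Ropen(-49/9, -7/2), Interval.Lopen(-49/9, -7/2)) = Interval(-49/9, -7/2)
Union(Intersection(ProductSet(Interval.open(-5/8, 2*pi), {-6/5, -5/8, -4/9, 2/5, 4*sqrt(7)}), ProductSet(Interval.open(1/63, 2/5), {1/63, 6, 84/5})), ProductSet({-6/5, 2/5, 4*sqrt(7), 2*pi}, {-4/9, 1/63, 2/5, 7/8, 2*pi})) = ProductSet({-6/5, 2/5, 4*sqrt(7), 2*pi}, {-4/9, 1/63, 2/5, 7/8, 2*pi})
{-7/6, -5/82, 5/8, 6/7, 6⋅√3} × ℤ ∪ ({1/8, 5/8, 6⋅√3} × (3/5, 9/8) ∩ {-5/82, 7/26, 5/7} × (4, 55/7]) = {-7/6, -5/82, 5/8, 6/7, 6⋅√3} × ℤ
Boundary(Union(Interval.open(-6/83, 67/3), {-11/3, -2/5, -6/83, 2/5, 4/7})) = {-11/3, -2/5, -6/83, 67/3}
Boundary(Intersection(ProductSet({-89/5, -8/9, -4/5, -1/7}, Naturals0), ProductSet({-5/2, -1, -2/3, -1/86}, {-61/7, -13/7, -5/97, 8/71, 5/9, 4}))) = EmptySet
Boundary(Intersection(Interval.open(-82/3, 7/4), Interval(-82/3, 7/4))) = {-82/3, 7/4}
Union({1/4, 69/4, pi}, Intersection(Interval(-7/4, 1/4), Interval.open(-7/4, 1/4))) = Union({69/4, pi}, Interval.Lopen(-7/4, 1/4))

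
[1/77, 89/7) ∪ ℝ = (-∞, ∞)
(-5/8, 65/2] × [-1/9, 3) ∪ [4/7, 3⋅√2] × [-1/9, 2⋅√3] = ((-5/8, 65/2] × [-1/9, 3)) ∪ ([4/7, 3⋅√2] × [-1/9, 2⋅√3])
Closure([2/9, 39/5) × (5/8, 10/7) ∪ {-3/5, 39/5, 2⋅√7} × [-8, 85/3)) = ({2/9, 39/5} × [5/8, 10/7]) ∪ ([2/9, 39/5] × {5/8, 10/7}) ∪ ([2/9, 39/5) × (5/8, 10/7)) ∪ ({-3/5, 39/5, 2⋅√7} × [-8, 85/3])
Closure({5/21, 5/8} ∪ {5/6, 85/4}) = {5/21, 5/8, 5/6, 85/4}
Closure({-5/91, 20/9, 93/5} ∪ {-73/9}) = {-73/9, -5/91, 20/9, 93/5}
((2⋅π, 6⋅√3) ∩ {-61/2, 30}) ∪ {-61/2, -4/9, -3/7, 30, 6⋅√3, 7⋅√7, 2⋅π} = {-61/2, -4/9, -3/7, 30, 6⋅√3, 7⋅√7, 2⋅π}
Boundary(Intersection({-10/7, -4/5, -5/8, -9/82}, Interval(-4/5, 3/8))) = {-4/5, -5/8, -9/82}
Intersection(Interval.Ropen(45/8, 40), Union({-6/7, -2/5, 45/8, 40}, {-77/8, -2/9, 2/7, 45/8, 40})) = {45/8}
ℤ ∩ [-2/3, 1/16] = {0}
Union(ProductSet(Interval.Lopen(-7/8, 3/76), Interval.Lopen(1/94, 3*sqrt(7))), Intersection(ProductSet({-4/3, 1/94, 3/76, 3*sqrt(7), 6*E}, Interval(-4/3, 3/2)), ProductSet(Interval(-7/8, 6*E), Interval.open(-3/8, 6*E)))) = Union(ProductSet({1/94, 3/76, 3*sqrt(7), 6*E}, Interval.Lopen(-3/8, 3/2)), ProductSet(Interval.Lopen(-7/8, 3/76), Interval.Lopen(1/94, 3*sqrt(7))))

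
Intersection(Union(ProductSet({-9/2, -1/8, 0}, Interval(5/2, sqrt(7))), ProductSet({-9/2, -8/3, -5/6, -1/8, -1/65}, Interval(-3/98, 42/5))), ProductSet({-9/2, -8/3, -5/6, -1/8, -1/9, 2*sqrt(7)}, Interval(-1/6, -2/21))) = EmptySet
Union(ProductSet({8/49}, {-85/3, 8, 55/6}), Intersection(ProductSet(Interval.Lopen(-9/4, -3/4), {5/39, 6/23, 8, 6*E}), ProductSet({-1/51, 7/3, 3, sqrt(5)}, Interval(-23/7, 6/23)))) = ProductSet({8/49}, {-85/3, 8, 55/6})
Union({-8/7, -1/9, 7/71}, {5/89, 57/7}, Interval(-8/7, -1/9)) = Union({5/89, 7/71, 57/7}, Interval(-8/7, -1/9))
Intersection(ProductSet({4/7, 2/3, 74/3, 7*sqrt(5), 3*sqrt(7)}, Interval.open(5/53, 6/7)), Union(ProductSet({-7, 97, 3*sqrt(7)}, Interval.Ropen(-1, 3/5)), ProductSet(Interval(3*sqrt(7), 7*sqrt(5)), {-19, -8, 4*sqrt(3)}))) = ProductSet({3*sqrt(7)}, Interval.open(5/53, 3/5))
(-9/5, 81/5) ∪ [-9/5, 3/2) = [-9/5, 81/5)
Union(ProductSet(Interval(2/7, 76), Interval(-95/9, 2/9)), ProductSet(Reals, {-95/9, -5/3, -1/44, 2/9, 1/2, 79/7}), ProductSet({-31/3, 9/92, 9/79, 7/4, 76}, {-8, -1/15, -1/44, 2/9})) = Union(ProductSet({-31/3, 9/92, 9/79, 7/4, 76}, {-8, -1/15, -1/44, 2/9}), ProductSet(Interval(2/7, 76), Interval(-95/9, 2/9)), ProductSet(Reals, {-95/9, -5/3, -1/44, 2/9, 1/2, 79/7}))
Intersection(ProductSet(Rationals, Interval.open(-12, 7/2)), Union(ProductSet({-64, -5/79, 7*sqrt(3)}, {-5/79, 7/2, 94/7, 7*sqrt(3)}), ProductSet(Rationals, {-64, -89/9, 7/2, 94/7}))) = Union(ProductSet({-64, -5/79}, {-5/79}), ProductSet(Rationals, {-89/9}))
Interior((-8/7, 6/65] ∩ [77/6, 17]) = ∅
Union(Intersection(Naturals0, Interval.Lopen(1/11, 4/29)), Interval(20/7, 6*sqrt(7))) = Interval(20/7, 6*sqrt(7))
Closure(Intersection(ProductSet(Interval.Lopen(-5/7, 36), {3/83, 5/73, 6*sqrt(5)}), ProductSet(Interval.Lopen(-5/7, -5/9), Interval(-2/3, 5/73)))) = ProductSet(Interval(-5/7, -5/9), {3/83, 5/73})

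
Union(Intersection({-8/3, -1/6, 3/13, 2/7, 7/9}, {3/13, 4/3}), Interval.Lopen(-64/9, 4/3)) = Interval.Lopen(-64/9, 4/3)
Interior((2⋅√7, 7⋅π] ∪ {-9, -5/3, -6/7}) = (2⋅√7, 7⋅π)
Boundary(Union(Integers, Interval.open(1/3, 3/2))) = Union(Complement(Integers, Interval.open(1/3, 3/2)), {1/3, 3/2})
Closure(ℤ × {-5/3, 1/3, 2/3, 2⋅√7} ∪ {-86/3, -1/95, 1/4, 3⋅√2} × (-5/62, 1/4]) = (ℤ × {-5/3, 1/3, 2/3, 2⋅√7}) ∪ ({-86/3, -1/95, 1/4, 3⋅√2} × [-5/62, 1/4])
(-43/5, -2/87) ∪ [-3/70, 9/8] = (-43/5, 9/8]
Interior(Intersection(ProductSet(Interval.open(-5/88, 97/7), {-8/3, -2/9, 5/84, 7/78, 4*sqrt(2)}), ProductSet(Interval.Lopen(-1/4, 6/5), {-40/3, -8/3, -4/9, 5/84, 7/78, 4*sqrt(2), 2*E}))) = EmptySet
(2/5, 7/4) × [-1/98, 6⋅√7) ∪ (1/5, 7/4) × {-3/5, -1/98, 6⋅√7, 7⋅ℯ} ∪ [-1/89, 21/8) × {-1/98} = ([-1/89, 21/8) × {-1/98}) ∪ ((2/5, 7/4) × [-1/98, 6⋅√7)) ∪ ((1/5, 7/4) × {-3/5, -1/98, 6⋅√7, 7⋅ℯ})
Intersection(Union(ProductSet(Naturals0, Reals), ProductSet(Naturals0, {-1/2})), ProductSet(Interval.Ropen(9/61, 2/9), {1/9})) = EmptySet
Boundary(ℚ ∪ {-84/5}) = ℝ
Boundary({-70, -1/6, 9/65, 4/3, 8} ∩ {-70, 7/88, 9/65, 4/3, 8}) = {-70, 9/65, 4/3, 8}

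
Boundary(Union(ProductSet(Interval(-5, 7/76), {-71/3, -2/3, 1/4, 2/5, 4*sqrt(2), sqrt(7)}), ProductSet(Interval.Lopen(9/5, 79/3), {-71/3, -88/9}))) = Union(ProductSet(Interval(-5, 7/76), {-71/3, -2/3, 1/4, 2/5, 4*sqrt(2), sqrt(7)}), ProductSet(Interval(9/5, 79/3), {-71/3, -88/9}))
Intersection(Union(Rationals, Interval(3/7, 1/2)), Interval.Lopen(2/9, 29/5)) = Union(Intersection(Interval.Lopen(2/9, 29/5), Rationals), Interval(3/7, 1/2))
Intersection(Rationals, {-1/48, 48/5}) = {-1/48, 48/5}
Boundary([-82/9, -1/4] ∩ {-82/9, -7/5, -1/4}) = {-82/9, -7/5, -1/4}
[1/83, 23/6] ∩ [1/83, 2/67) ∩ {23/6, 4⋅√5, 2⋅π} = ∅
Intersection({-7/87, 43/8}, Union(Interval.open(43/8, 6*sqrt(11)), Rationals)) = {-7/87, 43/8}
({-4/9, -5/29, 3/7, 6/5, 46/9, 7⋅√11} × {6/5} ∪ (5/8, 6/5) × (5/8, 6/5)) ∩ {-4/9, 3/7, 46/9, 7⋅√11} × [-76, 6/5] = {-4/9, 3/7, 46/9, 7⋅√11} × {6/5}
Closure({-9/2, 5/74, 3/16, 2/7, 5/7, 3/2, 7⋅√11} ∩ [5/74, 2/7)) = {5/74, 3/16}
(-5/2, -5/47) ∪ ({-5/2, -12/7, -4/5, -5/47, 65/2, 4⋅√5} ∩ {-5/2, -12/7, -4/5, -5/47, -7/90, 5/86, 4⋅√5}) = [-5/2, -5/47] ∪ {4⋅√5}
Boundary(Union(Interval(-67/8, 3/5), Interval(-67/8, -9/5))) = {-67/8, 3/5}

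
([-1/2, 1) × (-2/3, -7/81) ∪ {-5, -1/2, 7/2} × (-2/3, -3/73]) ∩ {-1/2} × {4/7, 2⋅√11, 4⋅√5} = ∅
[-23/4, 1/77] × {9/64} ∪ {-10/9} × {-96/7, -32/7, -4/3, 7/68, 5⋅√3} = ([-23/4, 1/77] × {9/64}) ∪ ({-10/9} × {-96/7, -32/7, -4/3, 7/68, 5⋅√3})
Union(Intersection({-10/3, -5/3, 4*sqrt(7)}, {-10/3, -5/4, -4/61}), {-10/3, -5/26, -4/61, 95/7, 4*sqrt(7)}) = {-10/3, -5/26, -4/61, 95/7, 4*sqrt(7)}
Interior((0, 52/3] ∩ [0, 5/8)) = (0, 5/8)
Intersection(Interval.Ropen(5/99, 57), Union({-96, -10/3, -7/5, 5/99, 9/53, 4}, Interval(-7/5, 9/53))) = Union({4}, Interval(5/99, 9/53))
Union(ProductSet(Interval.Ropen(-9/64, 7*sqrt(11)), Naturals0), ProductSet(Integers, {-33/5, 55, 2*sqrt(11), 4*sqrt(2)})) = Union(ProductSet(Integers, {-33/5, 55, 2*sqrt(11), 4*sqrt(2)}), ProductSet(Interval.Ropen(-9/64, 7*sqrt(11)), Naturals0))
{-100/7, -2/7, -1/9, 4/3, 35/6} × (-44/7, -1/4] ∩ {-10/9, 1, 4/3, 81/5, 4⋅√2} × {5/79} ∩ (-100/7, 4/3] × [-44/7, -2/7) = ∅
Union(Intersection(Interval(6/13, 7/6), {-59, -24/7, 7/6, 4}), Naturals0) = Union({7/6}, Naturals0)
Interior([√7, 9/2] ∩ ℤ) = ∅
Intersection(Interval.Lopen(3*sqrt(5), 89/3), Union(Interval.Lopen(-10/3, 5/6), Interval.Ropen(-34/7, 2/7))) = EmptySet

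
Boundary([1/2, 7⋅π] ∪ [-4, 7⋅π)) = {-4, 7⋅π}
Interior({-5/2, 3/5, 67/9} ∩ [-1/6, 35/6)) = ∅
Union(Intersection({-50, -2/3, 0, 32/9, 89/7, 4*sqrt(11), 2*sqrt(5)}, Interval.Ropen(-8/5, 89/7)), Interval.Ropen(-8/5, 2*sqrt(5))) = Interval(-8/5, 2*sqrt(5))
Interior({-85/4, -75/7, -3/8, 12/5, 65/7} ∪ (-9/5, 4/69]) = (-9/5, 4/69)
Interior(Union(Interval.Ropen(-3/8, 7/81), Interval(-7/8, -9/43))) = Interval.open(-7/8, 7/81)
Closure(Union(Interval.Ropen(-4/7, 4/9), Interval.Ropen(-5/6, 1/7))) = Interval(-5/6, 4/9)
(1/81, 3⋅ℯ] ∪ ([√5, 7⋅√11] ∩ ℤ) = (1/81, 3⋅ℯ] ∪ {3, 4, …, 23}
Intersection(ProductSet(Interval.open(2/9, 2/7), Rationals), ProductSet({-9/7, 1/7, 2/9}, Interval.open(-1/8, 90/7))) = EmptySet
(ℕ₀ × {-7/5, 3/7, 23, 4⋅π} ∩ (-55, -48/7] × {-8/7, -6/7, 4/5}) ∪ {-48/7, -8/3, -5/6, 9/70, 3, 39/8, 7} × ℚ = {-48/7, -8/3, -5/6, 9/70, 3, 39/8, 7} × ℚ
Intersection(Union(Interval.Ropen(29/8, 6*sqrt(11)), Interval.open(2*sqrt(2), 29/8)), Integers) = Range(3, 20, 1)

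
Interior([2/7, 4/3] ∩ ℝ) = (2/7, 4/3)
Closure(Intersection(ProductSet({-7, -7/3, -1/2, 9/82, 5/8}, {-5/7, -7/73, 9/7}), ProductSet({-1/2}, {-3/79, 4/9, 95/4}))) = EmptySet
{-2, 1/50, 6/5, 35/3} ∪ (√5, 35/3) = {-2, 1/50, 6/5} ∪ (√5, 35/3]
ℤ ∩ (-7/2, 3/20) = {-3, -2, -1, 0}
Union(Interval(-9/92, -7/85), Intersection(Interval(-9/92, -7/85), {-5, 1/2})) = Interval(-9/92, -7/85)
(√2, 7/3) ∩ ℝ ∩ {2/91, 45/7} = ∅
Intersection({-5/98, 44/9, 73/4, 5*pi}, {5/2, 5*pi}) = {5*pi}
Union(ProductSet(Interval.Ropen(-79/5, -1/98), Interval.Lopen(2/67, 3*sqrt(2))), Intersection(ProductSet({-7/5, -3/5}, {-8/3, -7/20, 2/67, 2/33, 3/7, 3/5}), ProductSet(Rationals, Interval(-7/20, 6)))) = Union(ProductSet({-7/5, -3/5}, {-7/20, 2/67, 2/33, 3/7, 3/5}), ProductSet(Interval.Ropen(-79/5, -1/98), Interval.Lopen(2/67, 3*sqrt(2))))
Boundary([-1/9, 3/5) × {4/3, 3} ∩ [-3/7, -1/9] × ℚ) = {-1/9} × {4/3, 3}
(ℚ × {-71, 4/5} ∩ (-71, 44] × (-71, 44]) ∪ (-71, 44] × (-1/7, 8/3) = (-71, 44] × (-1/7, 8/3)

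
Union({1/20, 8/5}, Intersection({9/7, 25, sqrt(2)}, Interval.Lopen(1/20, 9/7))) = {1/20, 9/7, 8/5}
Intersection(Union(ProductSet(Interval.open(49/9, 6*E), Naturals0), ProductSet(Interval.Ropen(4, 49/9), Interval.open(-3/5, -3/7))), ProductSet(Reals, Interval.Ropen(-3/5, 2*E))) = Union(ProductSet(Interval.Ropen(4, 49/9), Interval.open(-3/5, -3/7)), ProductSet(Interval.open(49/9, 6*E), Range(0, 6, 1)))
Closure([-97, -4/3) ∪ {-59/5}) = [-97, -4/3]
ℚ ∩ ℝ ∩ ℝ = ℚ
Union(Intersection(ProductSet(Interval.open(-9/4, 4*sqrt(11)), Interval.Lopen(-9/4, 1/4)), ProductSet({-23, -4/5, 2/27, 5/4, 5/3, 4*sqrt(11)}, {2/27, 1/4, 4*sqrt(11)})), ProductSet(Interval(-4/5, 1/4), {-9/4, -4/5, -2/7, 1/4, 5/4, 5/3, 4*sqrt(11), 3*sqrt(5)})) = Union(ProductSet({-4/5, 2/27, 5/4, 5/3}, {2/27, 1/4}), ProductSet(Interval(-4/5, 1/4), {-9/4, -4/5, -2/7, 1/4, 5/4, 5/3, 4*sqrt(11), 3*sqrt(5)}))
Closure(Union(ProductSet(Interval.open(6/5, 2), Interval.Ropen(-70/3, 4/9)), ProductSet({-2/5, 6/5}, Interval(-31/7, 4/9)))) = Union(ProductSet({-2/5, 6/5}, Interval(-31/7, 4/9)), ProductSet({6/5, 2}, Interval(-70/3, 4/9)), ProductSet(Interval(6/5, 2), {-70/3, 4/9}), ProductSet(Interval.open(6/5, 2), Interval.Ropen(-70/3, 4/9)))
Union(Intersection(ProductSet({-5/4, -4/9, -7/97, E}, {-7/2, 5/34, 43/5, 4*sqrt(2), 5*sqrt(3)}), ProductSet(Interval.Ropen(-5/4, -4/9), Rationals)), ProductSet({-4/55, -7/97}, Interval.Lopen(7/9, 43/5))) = Union(ProductSet({-5/4}, {-7/2, 5/34, 43/5}), ProductSet({-4/55, -7/97}, Interval.Lopen(7/9, 43/5)))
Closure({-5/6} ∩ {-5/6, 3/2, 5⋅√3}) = {-5/6}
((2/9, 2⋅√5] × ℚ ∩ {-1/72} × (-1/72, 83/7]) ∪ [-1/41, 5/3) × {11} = [-1/41, 5/3) × {11}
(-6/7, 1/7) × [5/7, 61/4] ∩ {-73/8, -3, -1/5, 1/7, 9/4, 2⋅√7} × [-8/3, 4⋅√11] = {-1/5} × [5/7, 4⋅√11]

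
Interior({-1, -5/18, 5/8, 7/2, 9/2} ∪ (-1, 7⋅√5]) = (-1, 7⋅√5)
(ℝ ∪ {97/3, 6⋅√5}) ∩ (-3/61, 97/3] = (-3/61, 97/3]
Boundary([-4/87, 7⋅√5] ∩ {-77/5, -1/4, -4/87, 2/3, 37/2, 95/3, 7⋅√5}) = {-4/87, 2/3, 7⋅√5}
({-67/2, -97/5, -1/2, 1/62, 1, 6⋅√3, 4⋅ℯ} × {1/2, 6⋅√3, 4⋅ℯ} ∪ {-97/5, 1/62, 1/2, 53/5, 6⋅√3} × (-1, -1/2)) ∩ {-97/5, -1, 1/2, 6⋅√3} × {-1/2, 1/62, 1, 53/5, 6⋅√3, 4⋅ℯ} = {-97/5, 6⋅√3} × {6⋅√3, 4⋅ℯ}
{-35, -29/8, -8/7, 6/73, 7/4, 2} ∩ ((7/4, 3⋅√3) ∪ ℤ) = {-35, 2}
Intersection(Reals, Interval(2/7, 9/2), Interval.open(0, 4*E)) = Interval(2/7, 9/2)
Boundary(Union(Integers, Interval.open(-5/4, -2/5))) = Union(Complement(Integers, Interval.open(-5/4, -2/5)), {-5/4, -2/5})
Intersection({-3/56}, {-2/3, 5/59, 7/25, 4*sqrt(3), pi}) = EmptySet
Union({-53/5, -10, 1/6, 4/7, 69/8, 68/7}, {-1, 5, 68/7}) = {-53/5, -10, -1, 1/6, 4/7, 5, 69/8, 68/7}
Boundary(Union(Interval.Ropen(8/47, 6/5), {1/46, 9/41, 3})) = {1/46, 8/47, 6/5, 3}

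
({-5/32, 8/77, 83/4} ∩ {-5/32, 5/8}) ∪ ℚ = ℚ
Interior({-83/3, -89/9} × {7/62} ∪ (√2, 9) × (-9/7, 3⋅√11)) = (√2, 9) × (-9/7, 3⋅√11)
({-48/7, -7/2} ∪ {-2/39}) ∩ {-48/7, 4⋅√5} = {-48/7}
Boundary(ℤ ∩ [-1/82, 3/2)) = {0, 1}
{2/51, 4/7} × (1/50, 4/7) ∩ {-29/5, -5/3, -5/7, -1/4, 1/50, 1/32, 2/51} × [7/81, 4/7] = {2/51} × [7/81, 4/7)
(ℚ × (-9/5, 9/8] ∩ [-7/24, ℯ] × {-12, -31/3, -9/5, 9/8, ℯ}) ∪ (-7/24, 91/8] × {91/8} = ((-7/24, 91/8] × {91/8}) ∪ ((ℚ ∩ [-7/24, ℯ]) × {9/8})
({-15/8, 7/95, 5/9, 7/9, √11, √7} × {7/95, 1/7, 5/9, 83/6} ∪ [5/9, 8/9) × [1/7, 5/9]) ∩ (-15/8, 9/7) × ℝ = ({7/95, 5/9, 7/9} × {7/95, 1/7, 5/9, 83/6}) ∪ ([5/9, 8/9) × [1/7, 5/9])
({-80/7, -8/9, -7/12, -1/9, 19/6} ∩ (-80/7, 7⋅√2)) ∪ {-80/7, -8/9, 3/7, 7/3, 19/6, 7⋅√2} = {-80/7, -8/9, -7/12, -1/9, 3/7, 7/3, 19/6, 7⋅√2}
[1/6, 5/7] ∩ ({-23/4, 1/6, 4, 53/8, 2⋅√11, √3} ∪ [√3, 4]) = {1/6}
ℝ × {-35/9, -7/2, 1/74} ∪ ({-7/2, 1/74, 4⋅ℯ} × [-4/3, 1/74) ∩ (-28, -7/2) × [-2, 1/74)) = ℝ × {-35/9, -7/2, 1/74}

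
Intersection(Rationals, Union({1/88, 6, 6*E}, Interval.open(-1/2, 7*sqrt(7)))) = Intersection(Interval.open(-1/2, 7*sqrt(7)), Rationals)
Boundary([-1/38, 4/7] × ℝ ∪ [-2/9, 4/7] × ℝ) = {-2/9, 4/7} × ℝ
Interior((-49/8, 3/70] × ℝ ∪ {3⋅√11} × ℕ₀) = (-49/8, 3/70) × (ℝ ∪ (ℝ \ ℕ₀))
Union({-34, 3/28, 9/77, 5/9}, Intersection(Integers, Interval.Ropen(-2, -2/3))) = Union({-34, 3/28, 9/77, 5/9}, Range(-2, 0, 1))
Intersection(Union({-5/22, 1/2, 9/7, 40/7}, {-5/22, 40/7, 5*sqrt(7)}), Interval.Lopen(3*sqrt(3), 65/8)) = {40/7}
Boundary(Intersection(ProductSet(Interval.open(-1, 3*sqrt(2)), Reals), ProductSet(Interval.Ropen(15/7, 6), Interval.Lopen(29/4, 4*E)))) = Union(ProductSet({15/7, 3*sqrt(2)}, Interval(29/4, 4*E)), ProductSet(Interval(15/7, 3*sqrt(2)), {29/4, 4*E}))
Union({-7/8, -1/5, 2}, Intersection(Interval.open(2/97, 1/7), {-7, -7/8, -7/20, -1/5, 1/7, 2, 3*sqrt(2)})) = {-7/8, -1/5, 2}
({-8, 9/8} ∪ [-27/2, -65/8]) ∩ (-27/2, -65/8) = (-27/2, -65/8)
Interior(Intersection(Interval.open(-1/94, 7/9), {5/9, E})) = EmptySet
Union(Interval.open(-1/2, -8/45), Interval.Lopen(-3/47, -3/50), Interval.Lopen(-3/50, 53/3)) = Union(Interval.open(-1/2, -8/45), Interval.Lopen(-3/47, 53/3))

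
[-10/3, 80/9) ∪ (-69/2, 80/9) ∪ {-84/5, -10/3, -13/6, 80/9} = (-69/2, 80/9]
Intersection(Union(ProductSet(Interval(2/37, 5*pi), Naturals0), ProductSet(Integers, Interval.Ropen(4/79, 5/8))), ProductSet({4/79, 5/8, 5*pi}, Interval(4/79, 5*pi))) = ProductSet({5/8, 5*pi}, Range(1, 16, 1))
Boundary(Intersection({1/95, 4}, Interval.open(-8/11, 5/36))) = {1/95}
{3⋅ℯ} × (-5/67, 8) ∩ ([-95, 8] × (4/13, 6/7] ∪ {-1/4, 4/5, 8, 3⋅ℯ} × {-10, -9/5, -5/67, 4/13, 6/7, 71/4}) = {3⋅ℯ} × {4/13, 6/7}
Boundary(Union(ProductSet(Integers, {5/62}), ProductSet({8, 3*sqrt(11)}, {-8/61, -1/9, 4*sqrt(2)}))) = Union(ProductSet({8, 3*sqrt(11)}, {-8/61, -1/9, 4*sqrt(2)}), ProductSet(Integers, {5/62}))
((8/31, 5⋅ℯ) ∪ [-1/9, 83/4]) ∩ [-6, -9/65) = ∅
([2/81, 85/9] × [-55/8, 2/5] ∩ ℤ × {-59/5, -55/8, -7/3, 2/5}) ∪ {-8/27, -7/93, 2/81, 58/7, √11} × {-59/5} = ({1, 2, …, 9} × {-55/8, -7/3, 2/5}) ∪ ({-8/27, -7/93, 2/81, 58/7, √11} × {-59/5})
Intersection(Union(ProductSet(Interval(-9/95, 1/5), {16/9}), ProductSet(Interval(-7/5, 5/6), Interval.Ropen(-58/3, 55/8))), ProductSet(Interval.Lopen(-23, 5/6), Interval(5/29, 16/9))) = ProductSet(Interval(-7/5, 5/6), Interval(5/29, 16/9))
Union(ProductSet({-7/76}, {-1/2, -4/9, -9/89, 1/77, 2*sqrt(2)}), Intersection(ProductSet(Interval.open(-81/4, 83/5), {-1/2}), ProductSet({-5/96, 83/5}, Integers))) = ProductSet({-7/76}, {-1/2, -4/9, -9/89, 1/77, 2*sqrt(2)})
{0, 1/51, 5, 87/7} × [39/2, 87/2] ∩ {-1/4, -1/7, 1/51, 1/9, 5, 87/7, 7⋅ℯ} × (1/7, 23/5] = ∅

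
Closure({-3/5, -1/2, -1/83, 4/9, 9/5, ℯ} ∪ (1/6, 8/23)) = {-3/5, -1/2, -1/83, 4/9, 9/5, ℯ} ∪ [1/6, 8/23]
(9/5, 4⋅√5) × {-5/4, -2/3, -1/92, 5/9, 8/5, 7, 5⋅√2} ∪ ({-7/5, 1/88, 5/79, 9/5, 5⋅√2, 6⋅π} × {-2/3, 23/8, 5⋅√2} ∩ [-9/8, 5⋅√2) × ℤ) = (9/5, 4⋅√5) × {-5/4, -2/3, -1/92, 5/9, 8/5, 7, 5⋅√2}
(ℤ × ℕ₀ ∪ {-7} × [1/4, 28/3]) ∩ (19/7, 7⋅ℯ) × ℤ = {3, 4, …, 19} × ℕ₀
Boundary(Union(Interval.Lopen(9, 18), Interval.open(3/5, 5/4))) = {3/5, 5/4, 9, 18}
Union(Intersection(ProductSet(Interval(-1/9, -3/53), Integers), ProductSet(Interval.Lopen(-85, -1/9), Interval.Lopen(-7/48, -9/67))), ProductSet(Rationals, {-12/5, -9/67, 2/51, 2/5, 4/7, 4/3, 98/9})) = ProductSet(Rationals, {-12/5, -9/67, 2/51, 2/5, 4/7, 4/3, 98/9})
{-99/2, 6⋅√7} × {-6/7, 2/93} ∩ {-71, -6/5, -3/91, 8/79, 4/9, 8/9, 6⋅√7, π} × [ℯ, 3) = ∅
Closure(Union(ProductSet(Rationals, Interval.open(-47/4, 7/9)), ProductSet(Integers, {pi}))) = Union(ProductSet(Integers, {pi}), ProductSet(Reals, Interval(-47/4, 7/9)))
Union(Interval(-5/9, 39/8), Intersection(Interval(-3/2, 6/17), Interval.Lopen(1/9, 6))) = Interval(-5/9, 39/8)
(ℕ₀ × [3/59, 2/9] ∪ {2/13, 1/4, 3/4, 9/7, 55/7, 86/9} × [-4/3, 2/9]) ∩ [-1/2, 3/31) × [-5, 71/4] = {0} × [3/59, 2/9]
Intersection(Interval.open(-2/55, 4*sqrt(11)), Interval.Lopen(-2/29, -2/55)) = EmptySet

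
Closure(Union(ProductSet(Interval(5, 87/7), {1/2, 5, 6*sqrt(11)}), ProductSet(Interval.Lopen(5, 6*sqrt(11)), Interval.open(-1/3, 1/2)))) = Union(ProductSet({5, 6*sqrt(11)}, Interval(-1/3, 1/2)), ProductSet(Interval(5, 87/7), {1/2, 5, 6*sqrt(11)}), ProductSet(Interval(5, 6*sqrt(11)), {-1/3, 1/2}), ProductSet(Interval.Lopen(5, 6*sqrt(11)), Interval.open(-1/3, 1/2)))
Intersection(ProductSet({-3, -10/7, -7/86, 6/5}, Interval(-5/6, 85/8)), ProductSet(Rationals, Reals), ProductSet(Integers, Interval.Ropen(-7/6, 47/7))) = ProductSet({-3}, Interval.Ropen(-5/6, 47/7))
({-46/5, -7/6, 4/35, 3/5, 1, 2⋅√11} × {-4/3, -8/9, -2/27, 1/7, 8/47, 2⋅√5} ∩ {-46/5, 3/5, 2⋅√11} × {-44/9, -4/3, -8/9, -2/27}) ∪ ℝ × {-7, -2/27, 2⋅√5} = (ℝ × {-7, -2/27, 2⋅√5}) ∪ ({-46/5, 3/5, 2⋅√11} × {-4/3, -8/9, -2/27})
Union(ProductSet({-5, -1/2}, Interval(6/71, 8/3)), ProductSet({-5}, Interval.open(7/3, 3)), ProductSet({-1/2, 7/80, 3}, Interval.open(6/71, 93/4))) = Union(ProductSet({-5}, Interval.open(7/3, 3)), ProductSet({-5, -1/2}, Interval(6/71, 8/3)), ProductSet({-1/2, 7/80, 3}, Interval.open(6/71, 93/4)))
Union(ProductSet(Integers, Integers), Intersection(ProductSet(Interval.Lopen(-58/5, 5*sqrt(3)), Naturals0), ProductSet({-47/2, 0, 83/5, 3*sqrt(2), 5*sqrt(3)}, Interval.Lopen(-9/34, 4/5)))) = Union(ProductSet({0, 3*sqrt(2), 5*sqrt(3)}, Range(0, 1, 1)), ProductSet(Integers, Integers))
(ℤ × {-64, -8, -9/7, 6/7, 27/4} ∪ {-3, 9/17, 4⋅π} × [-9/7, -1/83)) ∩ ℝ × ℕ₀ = ∅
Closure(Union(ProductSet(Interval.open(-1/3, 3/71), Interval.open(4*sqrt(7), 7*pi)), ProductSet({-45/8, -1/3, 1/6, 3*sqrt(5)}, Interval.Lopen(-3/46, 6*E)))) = Union(ProductSet({-1/3, 3/71}, Interval(4*sqrt(7), 7*pi)), ProductSet({-45/8, -1/3, 1/6, 3*sqrt(5)}, Interval(-3/46, 6*E)), ProductSet(Interval(-1/3, 3/71), {4*sqrt(7), 7*pi}), ProductSet(Interval.open(-1/3, 3/71), Interval.open(4*sqrt(7), 7*pi)))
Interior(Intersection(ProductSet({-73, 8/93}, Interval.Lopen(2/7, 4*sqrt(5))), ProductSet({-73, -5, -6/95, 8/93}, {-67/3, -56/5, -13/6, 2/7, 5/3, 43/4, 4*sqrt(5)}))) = EmptySet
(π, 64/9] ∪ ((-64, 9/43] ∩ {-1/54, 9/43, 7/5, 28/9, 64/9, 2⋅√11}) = {-1/54, 9/43} ∪ (π, 64/9]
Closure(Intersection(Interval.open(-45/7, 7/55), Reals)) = Interval(-45/7, 7/55)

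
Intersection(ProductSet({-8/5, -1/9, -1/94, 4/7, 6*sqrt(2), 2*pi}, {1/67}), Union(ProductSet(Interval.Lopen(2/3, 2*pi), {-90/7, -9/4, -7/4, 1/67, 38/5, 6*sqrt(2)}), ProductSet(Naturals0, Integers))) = ProductSet({2*pi}, {1/67})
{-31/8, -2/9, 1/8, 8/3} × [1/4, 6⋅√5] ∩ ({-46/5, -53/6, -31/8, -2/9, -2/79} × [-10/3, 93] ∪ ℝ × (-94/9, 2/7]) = ({-31/8, -2/9, 1/8, 8/3} × [1/4, 2/7]) ∪ ({-31/8, -2/9} × [1/4, 6⋅√5])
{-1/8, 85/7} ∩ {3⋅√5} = ∅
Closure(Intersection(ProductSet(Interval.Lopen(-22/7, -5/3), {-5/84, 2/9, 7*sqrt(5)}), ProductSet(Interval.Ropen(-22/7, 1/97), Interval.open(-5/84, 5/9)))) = ProductSet(Interval(-22/7, -5/3), {2/9})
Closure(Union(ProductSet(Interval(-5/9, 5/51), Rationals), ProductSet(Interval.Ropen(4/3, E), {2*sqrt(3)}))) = Union(ProductSet(Interval(-5/9, 5/51), Reals), ProductSet(Interval(4/3, E), {2*sqrt(3)}))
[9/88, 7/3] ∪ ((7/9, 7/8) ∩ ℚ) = [9/88, 7/3] ∪ (ℚ ∩ (7/9, 7/8))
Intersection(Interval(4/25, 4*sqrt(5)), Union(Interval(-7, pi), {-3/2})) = Interval(4/25, pi)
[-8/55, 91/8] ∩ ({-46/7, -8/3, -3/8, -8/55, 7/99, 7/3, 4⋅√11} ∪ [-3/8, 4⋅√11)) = [-8/55, 91/8]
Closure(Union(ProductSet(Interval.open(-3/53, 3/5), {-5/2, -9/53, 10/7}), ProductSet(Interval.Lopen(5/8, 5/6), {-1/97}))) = Union(ProductSet(Interval(-3/53, 3/5), {-5/2, -9/53, 10/7}), ProductSet(Interval(5/8, 5/6), {-1/97}))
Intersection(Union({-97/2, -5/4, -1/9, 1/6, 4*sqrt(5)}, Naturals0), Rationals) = Union({-97/2, -5/4, -1/9, 1/6}, Naturals0)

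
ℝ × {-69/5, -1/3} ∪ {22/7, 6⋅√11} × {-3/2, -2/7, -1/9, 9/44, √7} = (ℝ × {-69/5, -1/3}) ∪ ({22/7, 6⋅√11} × {-3/2, -2/7, -1/9, 9/44, √7})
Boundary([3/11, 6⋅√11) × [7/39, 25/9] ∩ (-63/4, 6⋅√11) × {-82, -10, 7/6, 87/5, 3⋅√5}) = [3/11, 6⋅√11] × {7/6}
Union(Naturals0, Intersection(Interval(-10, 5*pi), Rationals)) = Union(Intersection(Interval(-10, 5*pi), Rationals), Naturals0)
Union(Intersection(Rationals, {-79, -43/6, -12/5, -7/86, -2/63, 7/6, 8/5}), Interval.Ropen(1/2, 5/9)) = Union({-79, -43/6, -12/5, -7/86, -2/63, 7/6, 8/5}, Interval.Ropen(1/2, 5/9))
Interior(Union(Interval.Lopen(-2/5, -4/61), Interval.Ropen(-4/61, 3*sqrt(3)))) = Interval.open(-2/5, 3*sqrt(3))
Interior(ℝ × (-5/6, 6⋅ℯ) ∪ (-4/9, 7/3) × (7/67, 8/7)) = ℝ × (-5/6, 6⋅ℯ)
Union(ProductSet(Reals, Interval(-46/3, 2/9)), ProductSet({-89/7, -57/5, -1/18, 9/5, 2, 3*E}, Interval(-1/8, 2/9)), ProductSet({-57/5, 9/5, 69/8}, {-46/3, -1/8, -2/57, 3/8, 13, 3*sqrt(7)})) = Union(ProductSet({-57/5, 9/5, 69/8}, {-46/3, -1/8, -2/57, 3/8, 13, 3*sqrt(7)}), ProductSet(Reals, Interval(-46/3, 2/9)))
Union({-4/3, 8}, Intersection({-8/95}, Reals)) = {-4/3, -8/95, 8}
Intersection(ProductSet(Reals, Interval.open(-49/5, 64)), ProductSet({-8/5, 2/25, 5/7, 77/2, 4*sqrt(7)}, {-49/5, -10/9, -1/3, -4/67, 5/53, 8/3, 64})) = ProductSet({-8/5, 2/25, 5/7, 77/2, 4*sqrt(7)}, {-10/9, -1/3, -4/67, 5/53, 8/3})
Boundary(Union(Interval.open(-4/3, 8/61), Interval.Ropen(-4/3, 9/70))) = {-4/3, 8/61}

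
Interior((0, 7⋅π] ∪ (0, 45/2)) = (0, 45/2)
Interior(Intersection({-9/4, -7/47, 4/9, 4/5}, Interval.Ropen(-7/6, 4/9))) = EmptySet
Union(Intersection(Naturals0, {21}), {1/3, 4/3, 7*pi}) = {1/3, 4/3, 21, 7*pi}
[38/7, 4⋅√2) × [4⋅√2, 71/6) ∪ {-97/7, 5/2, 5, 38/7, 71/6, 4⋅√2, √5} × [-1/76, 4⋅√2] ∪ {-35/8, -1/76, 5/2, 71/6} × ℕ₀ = ({-35/8, -1/76, 5/2, 71/6} × ℕ₀) ∪ ([38/7, 4⋅√2) × [4⋅√2, 71/6)) ∪ ({-97/7, 5/2, 5, 38/7, 71/6, 4⋅√2, √5} × [-1/76, 4⋅√2])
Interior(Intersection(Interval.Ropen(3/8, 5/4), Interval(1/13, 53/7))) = Interval.open(3/8, 5/4)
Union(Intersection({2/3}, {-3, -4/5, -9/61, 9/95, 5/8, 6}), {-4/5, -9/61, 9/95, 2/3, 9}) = {-4/5, -9/61, 9/95, 2/3, 9}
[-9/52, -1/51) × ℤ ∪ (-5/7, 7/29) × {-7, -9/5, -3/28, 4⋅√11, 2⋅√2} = ([-9/52, -1/51) × ℤ) ∪ ((-5/7, 7/29) × {-7, -9/5, -3/28, 4⋅√11, 2⋅√2})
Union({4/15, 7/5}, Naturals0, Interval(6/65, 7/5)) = Union(Interval(6/65, 7/5), Naturals0)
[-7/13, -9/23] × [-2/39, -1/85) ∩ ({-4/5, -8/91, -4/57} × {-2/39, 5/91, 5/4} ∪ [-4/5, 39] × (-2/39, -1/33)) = [-7/13, -9/23] × (-2/39, -1/33)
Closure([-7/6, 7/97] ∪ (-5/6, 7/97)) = [-7/6, 7/97]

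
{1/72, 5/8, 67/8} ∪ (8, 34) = {1/72, 5/8} ∪ (8, 34)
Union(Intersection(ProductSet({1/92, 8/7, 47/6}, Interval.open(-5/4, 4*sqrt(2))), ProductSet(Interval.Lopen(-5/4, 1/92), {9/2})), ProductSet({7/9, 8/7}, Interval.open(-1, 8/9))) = Union(ProductSet({1/92}, {9/2}), ProductSet({7/9, 8/7}, Interval.open(-1, 8/9)))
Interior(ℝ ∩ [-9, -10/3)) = (-9, -10/3)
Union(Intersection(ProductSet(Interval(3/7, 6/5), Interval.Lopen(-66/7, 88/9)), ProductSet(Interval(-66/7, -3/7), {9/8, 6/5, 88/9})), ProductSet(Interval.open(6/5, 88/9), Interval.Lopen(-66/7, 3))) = ProductSet(Interval.open(6/5, 88/9), Interval.Lopen(-66/7, 3))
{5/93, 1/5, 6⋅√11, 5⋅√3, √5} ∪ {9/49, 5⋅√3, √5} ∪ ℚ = ℚ ∪ {6⋅√11, 5⋅√3, √5}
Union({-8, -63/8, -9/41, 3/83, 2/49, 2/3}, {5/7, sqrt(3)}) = {-8, -63/8, -9/41, 3/83, 2/49, 2/3, 5/7, sqrt(3)}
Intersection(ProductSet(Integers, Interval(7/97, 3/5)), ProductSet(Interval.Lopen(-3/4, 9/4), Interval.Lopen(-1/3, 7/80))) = ProductSet(Range(0, 3, 1), Interval(7/97, 7/80))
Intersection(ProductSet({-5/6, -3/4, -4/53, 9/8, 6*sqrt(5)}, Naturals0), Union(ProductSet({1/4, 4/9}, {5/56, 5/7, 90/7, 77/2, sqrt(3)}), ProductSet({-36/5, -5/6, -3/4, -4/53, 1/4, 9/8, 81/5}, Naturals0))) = ProductSet({-5/6, -3/4, -4/53, 9/8}, Naturals0)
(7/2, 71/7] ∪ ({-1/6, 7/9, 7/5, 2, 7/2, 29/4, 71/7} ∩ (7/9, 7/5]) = {7/5} ∪ (7/2, 71/7]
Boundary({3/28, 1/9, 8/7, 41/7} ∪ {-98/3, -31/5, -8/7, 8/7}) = {-98/3, -31/5, -8/7, 3/28, 1/9, 8/7, 41/7}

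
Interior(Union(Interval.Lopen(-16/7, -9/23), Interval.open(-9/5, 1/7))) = Interval.open(-16/7, 1/7)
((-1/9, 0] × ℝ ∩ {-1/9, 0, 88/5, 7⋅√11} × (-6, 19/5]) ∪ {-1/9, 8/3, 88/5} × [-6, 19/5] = ({0} × (-6, 19/5]) ∪ ({-1/9, 8/3, 88/5} × [-6, 19/5])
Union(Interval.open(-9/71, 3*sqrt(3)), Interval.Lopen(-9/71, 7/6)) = Interval.open(-9/71, 3*sqrt(3))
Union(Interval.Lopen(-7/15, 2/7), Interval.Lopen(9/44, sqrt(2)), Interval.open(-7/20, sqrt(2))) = Interval.Lopen(-7/15, sqrt(2))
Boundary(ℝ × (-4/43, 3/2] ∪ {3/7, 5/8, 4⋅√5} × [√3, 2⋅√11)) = (ℝ × {-4/43, 3/2}) ∪ ({3/7, 5/8, 4⋅√5} × [√3, 2⋅√11])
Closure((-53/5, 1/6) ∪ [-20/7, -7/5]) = [-53/5, 1/6]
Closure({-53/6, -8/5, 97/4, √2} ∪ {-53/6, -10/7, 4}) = {-53/6, -8/5, -10/7, 4, 97/4, √2}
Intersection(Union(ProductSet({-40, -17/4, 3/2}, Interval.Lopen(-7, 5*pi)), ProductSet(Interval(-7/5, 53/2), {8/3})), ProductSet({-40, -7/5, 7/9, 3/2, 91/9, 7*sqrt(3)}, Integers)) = ProductSet({-40, 3/2}, Range(-6, 16, 1))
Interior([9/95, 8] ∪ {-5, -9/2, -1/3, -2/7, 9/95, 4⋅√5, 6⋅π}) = (9/95, 8)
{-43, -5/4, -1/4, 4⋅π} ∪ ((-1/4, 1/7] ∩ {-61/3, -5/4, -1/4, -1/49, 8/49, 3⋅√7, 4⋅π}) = {-43, -5/4, -1/4, -1/49, 4⋅π}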